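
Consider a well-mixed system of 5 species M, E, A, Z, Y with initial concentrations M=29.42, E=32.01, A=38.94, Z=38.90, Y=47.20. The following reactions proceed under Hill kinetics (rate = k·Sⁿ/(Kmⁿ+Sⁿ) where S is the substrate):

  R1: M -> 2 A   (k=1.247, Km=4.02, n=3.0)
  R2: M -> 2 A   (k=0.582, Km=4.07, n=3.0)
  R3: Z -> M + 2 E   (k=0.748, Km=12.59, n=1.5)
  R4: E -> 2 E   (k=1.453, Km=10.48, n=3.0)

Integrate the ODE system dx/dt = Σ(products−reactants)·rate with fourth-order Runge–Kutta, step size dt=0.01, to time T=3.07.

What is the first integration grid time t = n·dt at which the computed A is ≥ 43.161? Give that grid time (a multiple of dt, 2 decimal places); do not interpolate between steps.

Threshold first reached at t = 1.16

RK4 with dt=0.01: 307 steps to T=3.07. Trajectory (selected grid times):
t=0.00: M=29.42 E=32.01 A=38.94 Z=38.90 Y=47.20
t=0.34: M=29.01 E=32.92 A=40.18 Z=38.69 Y=47.20
t=0.68: M=28.61 E=33.83 A=41.42 Z=38.47 Y=47.20
t=1.02: M=28.20 E=34.73 A=42.66 Z=38.26 Y=47.20
t=1.15: M=28.05 E=35.08 A=43.14 Z=38.18 Y=47.20
t=1.16: M=28.04 E=35.11 A=43.17 Z=38.17 Y=47.20
t=1.36: M=27.80 E=35.64 A=43.90 Z=38.04 Y=47.20
t=1.71: M=27.38 E=36.58 A=45.18 Z=37.82 Y=47.20
t=2.05: M=26.97 E=37.49 A=46.42 Z=37.61 Y=47.20
t=2.39: M=26.56 E=38.40 A=47.66 Z=37.40 Y=47.20
t=2.73: M=26.16 E=39.31 A=48.90 Z=37.18 Y=47.20
t=3.07: M=25.75 E=40.22 A=50.13 Z=36.97 Y=47.20
A(1.15)=43.135 < 43.161 but A(1.16)=43.172 ≥ 43.161, so the first grid time is t=1.16.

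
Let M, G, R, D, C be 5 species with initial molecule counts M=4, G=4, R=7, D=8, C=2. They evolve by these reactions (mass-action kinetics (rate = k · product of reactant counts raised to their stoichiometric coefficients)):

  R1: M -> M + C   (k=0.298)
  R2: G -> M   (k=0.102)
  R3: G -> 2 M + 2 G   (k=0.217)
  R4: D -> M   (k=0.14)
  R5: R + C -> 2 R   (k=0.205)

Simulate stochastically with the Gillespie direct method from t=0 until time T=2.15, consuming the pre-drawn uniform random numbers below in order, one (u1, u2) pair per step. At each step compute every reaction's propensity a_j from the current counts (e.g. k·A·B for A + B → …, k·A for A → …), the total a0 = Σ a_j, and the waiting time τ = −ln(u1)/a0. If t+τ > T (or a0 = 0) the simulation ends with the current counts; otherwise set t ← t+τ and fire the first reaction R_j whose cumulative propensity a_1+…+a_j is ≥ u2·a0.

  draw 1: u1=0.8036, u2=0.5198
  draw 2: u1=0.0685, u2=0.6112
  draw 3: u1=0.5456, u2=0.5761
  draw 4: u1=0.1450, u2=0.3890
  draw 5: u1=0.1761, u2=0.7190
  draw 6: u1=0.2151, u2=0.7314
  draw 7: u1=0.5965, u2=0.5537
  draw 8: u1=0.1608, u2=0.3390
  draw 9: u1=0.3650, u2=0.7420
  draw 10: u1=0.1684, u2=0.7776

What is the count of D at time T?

D at T = 6

t=0.000: M=4 G=4 R=7 D=8 C=2
Draw 1: a1=1.192, a2=0.408, a3=0.868, a4=1.120, a5=2.870, a0=6.458; τ=−ln(0.8036)/6.458=0.034 → t=0.034; u2·a0=0.5198·6.458=3.357; a1+…+a3=2.468 < 3.357 ≤ a1+…+a4=3.588 → R4 fires; M=5 G=4 R=7 D=7 C=2
Draw 2: a1=1.490, a2=0.408, a3=0.868, a4=0.980, a5=2.870, a0=6.616; τ=−ln(0.0685)/6.616=0.405 → t=0.439; u2·a0=0.6112·6.616=4.044; a1+…+a4=3.746 < 4.044 ≤ a1+…+a5=6.616 → R5 fires; M=5 G=4 R=8 D=7 C=1
Draw 3: a1=1.490, a2=0.408, a3=0.868, a4=0.980, a5=1.640, a0=5.386; τ=−ln(0.5456)/5.386=0.112 → t=0.552; u2·a0=0.5761·5.386=3.103; a1+…+a3=2.766 < 3.103 ≤ a1+…+a4=3.746 → R4 fires; M=6 G=4 R=8 D=6 C=1
Draw 4: a1=1.788, a2=0.408, a3=0.868, a4=0.840, a5=1.640, a0=5.544; τ=−ln(0.1450)/5.544=0.348 → t=0.900; u2·a0=0.3890·5.544=2.157; a1=1.788 < 2.157 ≤ a1+a2=2.196 → R2 fires; M=7 G=3 R=8 D=6 C=1
Draw 5: a1=2.086, a2=0.306, a3=0.651, a4=0.840, a5=1.640, a0=5.523; τ=−ln(0.1761)/5.523=0.314 → t=1.214; u2·a0=0.7190·5.523=3.971; a1+…+a4=3.883 < 3.971 ≤ a1+…+a5=5.523 → R5 fires; M=7 G=3 R=9 D=6 C=0
Draw 6: a1=2.086, a2=0.306, a3=0.651, a4=0.840, a5=0.000, a0=3.883; τ=−ln(0.2151)/3.883=0.396 → t=1.610; u2·a0=0.7314·3.883=2.840; a1+a2=2.392 < 2.840 ≤ a1+…+a3=3.043 → R3 fires; M=9 G=4 R=9 D=6 C=0
Draw 7: a1=2.682, a2=0.408, a3=0.868, a4=0.840, a5=0.000, a0=4.798; τ=−ln(0.5965)/4.798=0.108 → t=1.718; u2·a0=0.5537·4.798=2.657 ≤ a1=2.682 → R1 fires; M=9 G=4 R=9 D=6 C=1
Draw 8: a1=2.682, a2=0.408, a3=0.868, a4=0.840, a5=1.845, a0=6.643; τ=−ln(0.1608)/6.643=0.275 → t=1.993; u2·a0=0.3390·6.643=2.252 ≤ a1=2.682 → R1 fires; M=9 G=4 R=9 D=6 C=2
Draw 9: a1=2.682, a2=0.408, a3=0.868, a4=0.840, a5=3.690, a0=8.488; τ=−ln(0.3650)/8.488=0.119 → t=2.112; u2·a0=0.7420·8.488=6.298; a1+…+a4=4.798 < 6.298 ≤ a1+…+a5=8.488 → R5 fires; M=9 G=4 R=10 D=6 C=1
Draw 10: a1=2.682, a2=0.408, a3=0.868, a4=0.840, a5=2.050, a0=6.848; τ=−ln(0.1684)/6.848=0.260 → t=2.372 > T=2.15: stop.
Read off D at T=2.15: 6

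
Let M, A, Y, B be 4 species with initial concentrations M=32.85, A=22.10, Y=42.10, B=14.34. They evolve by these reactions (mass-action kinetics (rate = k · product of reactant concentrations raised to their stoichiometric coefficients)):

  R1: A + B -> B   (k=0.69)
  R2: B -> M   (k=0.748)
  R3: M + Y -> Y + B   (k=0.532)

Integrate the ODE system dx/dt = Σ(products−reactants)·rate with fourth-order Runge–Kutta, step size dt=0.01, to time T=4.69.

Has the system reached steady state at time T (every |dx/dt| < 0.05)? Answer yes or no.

Steady state at T: yes

RK4 with dt=0.01: 469 steps to T=4.69. Trajectory (selected grid times):
t=0.00: M=32.85 A=22.10 Y=42.10 B=14.34
t=0.52: M=1.53 A=0.00 Y=42.10 B=45.66
t=1.04: M=1.53 A=0.00 Y=42.10 B=45.66
t=1.56: M=1.53 A=0.00 Y=42.10 B=45.66
t=2.08: M=1.53 A=0.00 Y=42.10 B=45.66
t=2.61: M=1.53 A=0.00 Y=42.10 B=45.66
t=3.13: M=1.53 A=0.00 Y=42.10 B=45.66
t=3.65: M=1.53 A=0.00 Y=42.10 B=45.66
t=4.17: M=1.53 A=0.00 Y=42.10 B=45.66
t=4.69: M=1.53 A=0.00 Y=42.10 B=45.66
Rates at T: R1=0.0000, R2=34.1574, R3=34.1574
dx/dt at T (Σ net stoichiometry × rate): M=-0.0000, A=-0.0000, Y=+0.0000, B=+0.0000
Largest |dx/dt| is |-0.0000| (M) < 0.05 → steady.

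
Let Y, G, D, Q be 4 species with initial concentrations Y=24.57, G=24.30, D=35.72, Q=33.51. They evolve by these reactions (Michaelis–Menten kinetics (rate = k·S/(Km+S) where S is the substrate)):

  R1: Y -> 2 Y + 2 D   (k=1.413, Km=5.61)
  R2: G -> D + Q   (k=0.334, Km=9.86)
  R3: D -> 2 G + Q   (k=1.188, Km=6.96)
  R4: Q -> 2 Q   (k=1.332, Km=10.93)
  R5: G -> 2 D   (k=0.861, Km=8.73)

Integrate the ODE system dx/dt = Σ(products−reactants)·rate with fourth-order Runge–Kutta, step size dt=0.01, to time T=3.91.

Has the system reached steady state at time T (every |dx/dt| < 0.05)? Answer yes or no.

Steady state at T: no

RK4 with dt=0.01: 391 steps to T=3.91. Trajectory (selected grid times):
t=0.00: Y=24.57 G=24.30 D=35.72 Q=33.51
t=0.43: Y=25.07 G=24.78 D=36.93 Q=34.47
t=0.87: Y=25.57 G=25.28 D=38.18 Q=35.47
t=1.30: Y=26.07 G=25.76 D=39.40 Q=36.44
t=1.74: Y=26.59 G=26.26 D=40.65 Q=37.45
t=2.17: Y=27.09 G=26.76 D=41.88 Q=38.43
t=2.61: Y=27.60 G=27.26 D=43.14 Q=39.45
t=3.04: Y=28.11 G=27.75 D=44.38 Q=40.44
t=3.48: Y=28.63 G=28.26 D=45.65 Q=41.47
t=3.91: Y=29.14 G=28.76 D=46.90 Q=42.47
Rates at T: R1=1.1849, R2=0.2487, R3=1.0345, R4=1.0594, R5=0.6605
dx/dt at T (Σ net stoichiometry × rate): Y=+1.1849, G=+1.1597, D=+2.9050, Q=+2.3426
Largest |dx/dt| is |+2.9050| (D) ≥ 0.05 → not steady.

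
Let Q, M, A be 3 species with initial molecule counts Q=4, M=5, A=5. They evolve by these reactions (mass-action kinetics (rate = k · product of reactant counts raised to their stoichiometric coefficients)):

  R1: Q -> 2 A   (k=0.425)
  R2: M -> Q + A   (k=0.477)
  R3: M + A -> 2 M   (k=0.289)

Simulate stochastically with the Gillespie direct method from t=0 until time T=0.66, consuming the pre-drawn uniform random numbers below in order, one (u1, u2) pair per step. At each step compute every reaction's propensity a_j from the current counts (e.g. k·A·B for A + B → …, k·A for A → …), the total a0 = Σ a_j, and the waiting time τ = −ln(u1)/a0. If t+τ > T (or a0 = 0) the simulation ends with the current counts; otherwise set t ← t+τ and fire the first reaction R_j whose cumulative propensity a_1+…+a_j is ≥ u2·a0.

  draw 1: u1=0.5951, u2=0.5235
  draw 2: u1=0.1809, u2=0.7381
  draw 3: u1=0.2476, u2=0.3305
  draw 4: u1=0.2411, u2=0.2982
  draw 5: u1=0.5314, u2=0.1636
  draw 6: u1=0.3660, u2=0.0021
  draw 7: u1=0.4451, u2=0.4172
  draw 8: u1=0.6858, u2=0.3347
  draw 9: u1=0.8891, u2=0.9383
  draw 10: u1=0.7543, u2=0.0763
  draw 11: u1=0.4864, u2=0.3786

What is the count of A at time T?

t=0.000: Q=4 M=5 A=5
Draw 1: a1=1.700, a2=2.385, a3=7.225, a0=11.310; τ=−ln(0.5951)/11.310=0.046 → t=0.046; u2·a0=0.5235·11.310=5.921; a1+a2=4.085 < 5.921 ≤ a1+…+a3=11.310 → R3 fires; Q=4 M=6 A=4
Draw 2: a1=1.700, a2=2.862, a3=6.936, a0=11.498; τ=−ln(0.1809)/11.498=0.149 → t=0.195; u2·a0=0.7381·11.498=8.487; a1+a2=4.562 < 8.487 ≤ a1+…+a3=11.498 → R3 fires; Q=4 M=7 A=3
Draw 3: a1=1.700, a2=3.339, a3=6.069, a0=11.108; τ=−ln(0.2476)/11.108=0.126 → t=0.320; u2·a0=0.3305·11.108=3.671; a1=1.700 < 3.671 ≤ a1+a2=5.039 → R2 fires; Q=5 M=6 A=4
Draw 4: a1=2.125, a2=2.862, a3=6.936, a0=11.923; τ=−ln(0.2411)/11.923=0.119 → t=0.440; u2·a0=0.2982·11.923=3.555; a1=2.125 < 3.555 ≤ a1+a2=4.987 → R2 fires; Q=6 M=5 A=5
Draw 5: a1=2.550, a2=2.385, a3=7.225, a0=12.160; τ=−ln(0.5314)/12.160=0.052 → t=0.492; u2·a0=0.1636·12.160=1.989 ≤ a1=2.550 → R1 fires; Q=5 M=5 A=7
Draw 6: a1=2.125, a2=2.385, a3=10.115, a0=14.625; τ=−ln(0.3660)/14.625=0.069 → t=0.560; u2·a0=0.0021·14.625=0.031 ≤ a1=2.125 → R1 fires; Q=4 M=5 A=9
Draw 7: a1=1.700, a2=2.385, a3=13.005, a0=17.090; τ=−ln(0.4451)/17.090=0.047 → t=0.608; u2·a0=0.4172·17.090=7.130; a1+a2=4.085 < 7.130 ≤ a1+…+a3=17.090 → R3 fires; Q=4 M=6 A=8
Draw 8: a1=1.700, a2=2.862, a3=13.872, a0=18.434; τ=−ln(0.6858)/18.434=0.020 → t=0.628; u2·a0=0.3347·18.434=6.170; a1+a2=4.562 < 6.170 ≤ a1+…+a3=18.434 → R3 fires; Q=4 M=7 A=7
Draw 9: a1=1.700, a2=3.339, a3=14.161, a0=19.200; τ=−ln(0.8891)/19.200=0.006 → t=0.634; u2·a0=0.9383·19.200=18.015; a1+a2=5.039 < 18.015 ≤ a1+…+a3=19.200 → R3 fires; Q=4 M=8 A=6
Draw 10: a1=1.700, a2=3.816, a3=13.872, a0=19.388; τ=−ln(0.7543)/19.388=0.015 → t=0.649; u2·a0=0.0763·19.388=1.479 ≤ a1=1.700 → R1 fires; Q=3 M=8 A=8
Draw 11: a1=1.275, a2=3.816, a3=18.496, a0=23.587; τ=−ln(0.4864)/23.587=0.031 → t=0.679 > T=0.66: stop.
Read off A at T=0.66: 8

A at T = 8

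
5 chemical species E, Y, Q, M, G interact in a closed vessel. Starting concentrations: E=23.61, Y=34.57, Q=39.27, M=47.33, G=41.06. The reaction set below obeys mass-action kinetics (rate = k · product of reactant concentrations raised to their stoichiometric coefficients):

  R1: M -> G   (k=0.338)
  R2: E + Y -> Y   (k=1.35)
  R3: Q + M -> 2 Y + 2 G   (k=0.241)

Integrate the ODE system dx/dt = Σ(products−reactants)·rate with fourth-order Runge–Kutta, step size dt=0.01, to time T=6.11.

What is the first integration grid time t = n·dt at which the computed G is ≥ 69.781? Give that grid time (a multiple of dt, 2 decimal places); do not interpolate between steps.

Threshold first reached at t = 0.05

RK4 with dt=0.01: 611 steps to T=6.11. Trajectory (selected grid times):
t=0.00: E=23.61 Y=34.57 Q=39.27 M=47.33 G=41.06
t=0.04: E=1.72 Y=59.71 Q=26.70 M=34.22 G=66.74
t=0.05: E=0.75 Y=63.81 Q=24.65 M=32.06 G=70.95
t=0.68: E=0.00 Y=106.98 Q=3.06 M=7.55 G=117.05
t=1.36: E=0.00 Y=110.70 Q=1.21 M=4.38 G=122.07
t=2.04: E=0.00 Y=111.78 Q=0.67 M=3.01 G=123.98
t=2.72: E=0.00 Y=112.24 Q=0.44 M=2.19 G=125.03
t=3.39: E=0.00 Y=112.47 Q=0.32 M=1.64 G=125.69
t=4.07: E=0.00 Y=112.60 Q=0.25 M=1.25 G=126.16
t=4.75: E=0.00 Y=112.68 Q=0.21 M=0.95 G=126.49
t=5.43: E=0.00 Y=112.74 Q=0.19 M=0.73 G=126.74
t=6.11: E=0.00 Y=112.78 Q=0.17 M=0.57 G=126.93
G(0.04)=66.740 < 69.781 but G(0.05)=70.948 ≥ 69.781, so the first grid time is t=0.05.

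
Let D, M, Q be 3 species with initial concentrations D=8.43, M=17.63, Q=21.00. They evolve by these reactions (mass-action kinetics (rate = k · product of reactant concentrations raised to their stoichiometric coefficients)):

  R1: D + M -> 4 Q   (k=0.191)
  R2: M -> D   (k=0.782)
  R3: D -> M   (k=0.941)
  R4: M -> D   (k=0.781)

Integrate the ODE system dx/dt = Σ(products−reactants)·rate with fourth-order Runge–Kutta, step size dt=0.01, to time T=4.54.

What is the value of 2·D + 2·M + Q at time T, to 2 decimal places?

Check how each reaction changes W = 2·D + 2·M + Q (weight of products minus weight of reactants):
R1: D + M -> 4 Q: (1·4) − (2·1 + 2·1) = 4 − 4 = 0
R2: M -> D: (2·1) − (2·1) = 2 − 2 = 0
R3: D -> M: (2·1) − (2·1) = 2 − 2 = 0
R4: M -> D: (2·1) − (2·1) = 2 − 2 = 0
Every reaction leaves W unchanged, so W is conserved and no simulation is needed: W(T) = W(0) = 2·8.43 + 2·17.63 + 21.00 = 73.12

Value at T = 73.12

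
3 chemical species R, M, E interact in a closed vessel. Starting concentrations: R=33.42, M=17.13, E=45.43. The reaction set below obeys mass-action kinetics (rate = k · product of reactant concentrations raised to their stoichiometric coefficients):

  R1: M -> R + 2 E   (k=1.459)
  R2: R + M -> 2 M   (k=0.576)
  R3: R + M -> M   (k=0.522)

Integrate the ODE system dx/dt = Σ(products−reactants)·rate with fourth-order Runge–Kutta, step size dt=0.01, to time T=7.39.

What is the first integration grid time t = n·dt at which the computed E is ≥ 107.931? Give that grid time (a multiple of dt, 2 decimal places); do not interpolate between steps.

RK4 with dt=0.01: 739 steps to T=7.39. Trajectory (selected grid times):
t=0.00: R=33.42 M=17.13 E=45.43
t=0.82: R=1.33 M=19.49 E=106.34
t=0.84: R=1.33 M=19.22 E=107.47
t=0.85: R=1.33 M=19.09 E=108.02
t=1.64: R=1.33 M=11.03 E=141.90
t=2.46: R=1.33 M=6.25 E=162.03
t=3.28: R=1.33 M=3.54 E=173.43
t=4.11: R=1.33 M=1.99 E=179.95
t=4.93: R=1.33 M=1.13 E=183.58
t=5.75: R=1.33 M=0.64 E=185.63
t=6.57: R=1.33 M=0.36 E=186.80
t=7.39: R=1.33 M=0.20 E=187.46
E(0.84)=107.466 < 107.931 but E(0.85)=108.025 ≥ 107.931, so the first grid time is t=0.85.

Threshold first reached at t = 0.85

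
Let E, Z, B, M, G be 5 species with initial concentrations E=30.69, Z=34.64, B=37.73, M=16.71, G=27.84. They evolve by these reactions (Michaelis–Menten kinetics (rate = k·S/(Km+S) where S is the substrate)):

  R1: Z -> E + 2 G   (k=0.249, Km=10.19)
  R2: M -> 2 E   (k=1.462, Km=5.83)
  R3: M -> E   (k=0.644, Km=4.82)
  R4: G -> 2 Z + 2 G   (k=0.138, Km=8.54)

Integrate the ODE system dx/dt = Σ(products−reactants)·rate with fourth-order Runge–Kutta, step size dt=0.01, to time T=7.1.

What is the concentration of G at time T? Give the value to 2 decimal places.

RK4 with dt=0.01: 710 steps to T=7.1. Trajectory (selected grid times):
t=0.00: E=30.69 Z=34.64 B=37.73 M=16.71 G=27.84
t=0.79: E=32.93 Z=34.66 B=37.73 M=15.47 G=28.23
t=1.58: E=35.12 Z=34.67 B=37.73 M=14.26 G=28.62
t=2.37: E=37.27 Z=34.69 B=37.73 M=13.07 G=29.00
t=3.16: E=39.36 Z=34.70 B=37.73 M=11.92 G=29.39
t=3.94: E=41.37 Z=34.72 B=37.73 M=10.81 G=29.78
t=4.73: E=43.35 Z=34.74 B=37.73 M=9.73 G=30.16
t=5.52: E=45.25 Z=34.76 B=37.73 M=8.69 G=30.55
t=6.31: E=47.07 Z=34.77 B=37.73 M=7.69 G=30.94
t=7.10: E=48.80 Z=34.79 B=37.73 M=6.75 G=31.33
Read off G at T=7.1: 31.33

G at T = 31.33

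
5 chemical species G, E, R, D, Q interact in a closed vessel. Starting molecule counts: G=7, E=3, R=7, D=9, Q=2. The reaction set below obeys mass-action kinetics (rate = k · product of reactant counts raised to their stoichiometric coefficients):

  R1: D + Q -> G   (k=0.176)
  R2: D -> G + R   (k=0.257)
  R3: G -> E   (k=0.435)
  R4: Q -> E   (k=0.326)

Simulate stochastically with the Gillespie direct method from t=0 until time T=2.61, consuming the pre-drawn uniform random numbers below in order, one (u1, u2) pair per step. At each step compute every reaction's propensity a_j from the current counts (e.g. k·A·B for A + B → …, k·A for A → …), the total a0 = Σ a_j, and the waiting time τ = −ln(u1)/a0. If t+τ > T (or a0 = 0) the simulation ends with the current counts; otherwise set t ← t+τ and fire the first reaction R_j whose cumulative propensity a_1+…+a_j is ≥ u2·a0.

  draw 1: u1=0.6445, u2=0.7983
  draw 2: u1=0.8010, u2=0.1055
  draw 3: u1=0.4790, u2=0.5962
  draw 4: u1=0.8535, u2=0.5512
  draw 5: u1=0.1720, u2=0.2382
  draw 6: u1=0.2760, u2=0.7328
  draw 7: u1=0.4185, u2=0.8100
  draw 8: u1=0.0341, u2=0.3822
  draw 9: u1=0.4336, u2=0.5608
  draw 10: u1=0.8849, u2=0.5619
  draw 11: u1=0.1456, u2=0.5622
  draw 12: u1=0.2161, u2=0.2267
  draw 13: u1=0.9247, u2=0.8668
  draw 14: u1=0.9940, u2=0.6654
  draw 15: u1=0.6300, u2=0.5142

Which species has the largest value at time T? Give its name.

t=0.000: G=7 E=3 R=7 D=9 Q=2
Draw 1: a1=3.168, a2=2.313, a3=3.045, a4=0.652, a0=9.178; τ=−ln(0.6445)/9.178=0.048 → t=0.048; u2·a0=0.7983·9.178=7.327; a1+a2=5.481 < 7.327 ≤ a1+…+a3=8.526 → R3 fires; G=6 E=4 R=7 D=9 Q=2
Draw 2: a1=3.168, a2=2.313, a3=2.610, a4=0.652, a0=8.743; τ=−ln(0.8010)/8.743=0.025 → t=0.073; u2·a0=0.1055·8.743=0.922 ≤ a1=3.168 → R1 fires; G=7 E=4 R=7 D=8 Q=1
Draw 3: a1=1.408, a2=2.056, a3=3.045, a4=0.326, a0=6.835; τ=−ln(0.4790)/6.835=0.108 → t=0.181; u2·a0=0.5962·6.835=4.075; a1+a2=3.464 < 4.075 ≤ a1+…+a3=6.509 → R3 fires; G=6 E=5 R=7 D=8 Q=1
Draw 4: a1=1.408, a2=2.056, a3=2.610, a4=0.326, a0=6.400; τ=−ln(0.8535)/6.400=0.025 → t=0.206; u2·a0=0.5512·6.400=3.528; a1+a2=3.464 < 3.528 ≤ a1+…+a3=6.074 → R3 fires; G=5 E=6 R=7 D=8 Q=1
Draw 5: a1=1.408, a2=2.056, a3=2.175, a4=0.326, a0=5.965; τ=−ln(0.1720)/5.965=0.295 → t=0.501; u2·a0=0.2382·5.965=1.421; a1=1.408 < 1.421 ≤ a1+a2=3.464 → R2 fires; G=6 E=6 R=8 D=7 Q=1
Draw 6: a1=1.232, a2=1.799, a3=2.610, a4=0.326, a0=5.967; τ=−ln(0.2760)/5.967=0.216 → t=0.717; u2·a0=0.7328·5.967=4.373; a1+a2=3.031 < 4.373 ≤ a1+…+a3=5.641 → R3 fires; G=5 E=7 R=8 D=7 Q=1
Draw 7: a1=1.232, a2=1.799, a3=2.175, a4=0.326, a0=5.532; τ=−ln(0.4185)/5.532=0.157 → t=0.874; u2·a0=0.8100·5.532=4.481; a1+a2=3.031 < 4.481 ≤ a1+…+a3=5.206 → R3 fires; G=4 E=8 R=8 D=7 Q=1
Draw 8: a1=1.232, a2=1.799, a3=1.740, a4=0.326, a0=5.097; τ=−ln(0.0341)/5.097=0.663 → t=1.537; u2·a0=0.3822·5.097=1.948; a1=1.232 < 1.948 ≤ a1+a2=3.031 → R2 fires; G=5 E=8 R=9 D=6 Q=1
Draw 9: a1=1.056, a2=1.542, a3=2.175, a4=0.326, a0=5.099; τ=−ln(0.4336)/5.099=0.164 → t=1.701; u2·a0=0.5608·5.099=2.860; a1+a2=2.598 < 2.860 ≤ a1+…+a3=4.773 → R3 fires; G=4 E=9 R=9 D=6 Q=1
Draw 10: a1=1.056, a2=1.542, a3=1.740, a4=0.326, a0=4.664; τ=−ln(0.8849)/4.664=0.026 → t=1.727; u2·a0=0.5619·4.664=2.621; a1+a2=2.598 < 2.621 ≤ a1+…+a3=4.338 → R3 fires; G=3 E=10 R=9 D=6 Q=1
Draw 11: a1=1.056, a2=1.542, a3=1.305, a4=0.326, a0=4.229; τ=−ln(0.1456)/4.229=0.456 → t=2.183; u2·a0=0.5622·4.229=2.378; a1=1.056 < 2.378 ≤ a1+a2=2.598 → R2 fires; G=4 E=10 R=10 D=5 Q=1
Draw 12: a1=0.880, a2=1.285, a3=1.740, a4=0.326, a0=4.231; τ=−ln(0.2161)/4.231=0.362 → t=2.545; u2·a0=0.2267·4.231=0.959; a1=0.880 < 0.959 ≤ a1+a2=2.165 → R2 fires; G=5 E=10 R=11 D=4 Q=1
Draw 13: a1=0.704, a2=1.028, a3=2.175, a4=0.326, a0=4.233; τ=−ln(0.9247)/4.233=0.018 → t=2.563; u2·a0=0.8668·4.233=3.669; a1+a2=1.732 < 3.669 ≤ a1+…+a3=3.907 → R3 fires; G=4 E=11 R=11 D=4 Q=1
Draw 14: a1=0.704, a2=1.028, a3=1.740, a4=0.326, a0=3.798; τ=−ln(0.9940)/3.798=0.002 → t=2.565; u2·a0=0.6654·3.798=2.527; a1+a2=1.732 < 2.527 ≤ a1+…+a3=3.472 → R3 fires; G=3 E=12 R=11 D=4 Q=1
Draw 15: a1=0.704, a2=1.028, a3=1.305, a4=0.326, a0=3.363; τ=−ln(0.6300)/3.363=0.137 → t=2.702 > T=2.61: stop.
At T=2.61: G=3 E=12 R=11 D=4 Q=1; the largest is E.

Dominant species at T: E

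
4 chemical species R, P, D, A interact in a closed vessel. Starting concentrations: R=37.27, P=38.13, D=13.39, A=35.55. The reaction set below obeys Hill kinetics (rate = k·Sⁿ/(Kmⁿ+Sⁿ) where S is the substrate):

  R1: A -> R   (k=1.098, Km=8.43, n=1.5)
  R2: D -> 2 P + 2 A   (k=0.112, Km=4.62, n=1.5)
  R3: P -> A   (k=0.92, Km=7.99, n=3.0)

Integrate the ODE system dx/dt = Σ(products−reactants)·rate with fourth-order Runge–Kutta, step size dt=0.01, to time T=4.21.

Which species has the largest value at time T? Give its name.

RK4 with dt=0.01: 421 steps to T=4.21. Trajectory (selected grid times):
t=0.00: R=37.27 P=38.13 D=13.39 A=35.55
t=0.47: R=37.73 P=37.79 D=13.35 A=35.60
t=0.94: R=38.20 P=37.45 D=13.30 A=35.66
t=1.40: R=38.65 P=37.11 D=13.26 A=35.71
t=1.87: R=39.11 P=36.77 D=13.22 A=35.76
t=2.34: R=39.57 P=36.43 D=13.17 A=35.81
t=2.81: R=40.04 P=36.09 D=13.13 A=35.86
t=3.27: R=40.49 P=35.76 D=13.09 A=35.91
t=3.74: R=40.95 P=35.42 D=13.04 A=35.97
t=4.21: R=41.42 P=35.08 D=13.00 A=36.02
At T=4.21: R=41.42 P=35.08 D=13.00 A=36.02; the largest is R.

Dominant species at T: R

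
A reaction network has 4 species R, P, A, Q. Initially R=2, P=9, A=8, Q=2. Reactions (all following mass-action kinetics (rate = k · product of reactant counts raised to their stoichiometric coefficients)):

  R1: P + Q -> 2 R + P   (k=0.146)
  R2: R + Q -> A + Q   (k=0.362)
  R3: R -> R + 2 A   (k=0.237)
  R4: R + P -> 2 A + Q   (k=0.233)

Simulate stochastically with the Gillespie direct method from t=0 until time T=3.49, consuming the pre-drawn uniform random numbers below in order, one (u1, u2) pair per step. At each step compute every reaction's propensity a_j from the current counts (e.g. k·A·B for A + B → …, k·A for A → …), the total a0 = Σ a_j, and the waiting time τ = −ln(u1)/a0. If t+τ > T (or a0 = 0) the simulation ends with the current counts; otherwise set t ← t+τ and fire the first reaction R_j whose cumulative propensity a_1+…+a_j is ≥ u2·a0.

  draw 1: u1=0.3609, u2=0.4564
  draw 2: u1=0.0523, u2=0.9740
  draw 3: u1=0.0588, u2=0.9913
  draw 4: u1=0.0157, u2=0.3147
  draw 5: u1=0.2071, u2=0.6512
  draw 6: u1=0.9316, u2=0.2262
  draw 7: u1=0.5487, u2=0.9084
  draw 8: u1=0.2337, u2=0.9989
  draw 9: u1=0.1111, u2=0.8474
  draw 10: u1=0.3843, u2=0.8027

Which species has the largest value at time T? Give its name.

t=0.000: R=2 P=9 A=8 Q=2
Draw 1: a1=2.628, a2=1.448, a3=0.474, a4=4.194, a0=8.744; τ=−ln(0.3609)/8.744=0.117 → t=0.117; u2·a0=0.4564·8.744=3.991; a1=2.628 < 3.991 ≤ a1+a2=4.076 → R2 fires; R=1 P=9 A=9 Q=2
Draw 2: a1=2.628, a2=0.724, a3=0.237, a4=2.097, a0=5.686; τ=−ln(0.0523)/5.686=0.519 → t=0.636; u2·a0=0.9740·5.686=5.538; a1+…+a3=3.589 < 5.538 ≤ a1+…+a4=5.686 → R4 fires; R=0 P=8 A=11 Q=3
Draw 3: a1=3.504, a2=0.000, a3=0.000, a4=0.000, a0=3.504; τ=−ln(0.0588)/3.504=0.809 → t=1.444; u2·a0=0.9913·3.504=3.474 ≤ a1=3.504 → R1 fires; R=2 P=8 A=11 Q=2
Draw 4: a1=2.336, a2=1.448, a3=0.474, a4=3.728, a0=7.986; τ=−ln(0.0157)/7.986=0.520 → t=1.964; u2·a0=0.3147·7.986=2.513; a1=2.336 < 2.513 ≤ a1+a2=3.784 → R2 fires; R=1 P=8 A=12 Q=2
Draw 5: a1=2.336, a2=0.724, a3=0.237, a4=1.864, a0=5.161; τ=−ln(0.2071)/5.161=0.305 → t=2.269; u2·a0=0.6512·5.161=3.361; a1+…+a3=3.297 < 3.361 ≤ a1+…+a4=5.161 → R4 fires; R=0 P=7 A=14 Q=3
Draw 6: a1=3.066, a2=0.000, a3=0.000, a4=0.000, a0=3.066; τ=−ln(0.9316)/3.066=0.023 → t=2.293; u2·a0=0.2262·3.066=0.694 ≤ a1=3.066 → R1 fires; R=2 P=7 A=14 Q=2
Draw 7: a1=2.044, a2=1.448, a3=0.474, a4=3.262, a0=7.228; τ=−ln(0.5487)/7.228=0.083 → t=2.376; u2·a0=0.9084·7.228=6.566; a1+…+a3=3.966 < 6.566 ≤ a1+…+a4=7.228 → R4 fires; R=1 P=6 A=16 Q=3
Draw 8: a1=2.628, a2=1.086, a3=0.237, a4=1.398, a0=5.349; τ=−ln(0.2337)/5.349=0.272 → t=2.647; u2·a0=0.9989·5.349=5.343; a1+…+a3=3.951 < 5.343 ≤ a1+…+a4=5.349 → R4 fires; R=0 P=5 A=18 Q=4
Draw 9: a1=2.920, a2=0.000, a3=0.000, a4=0.000, a0=2.920; τ=−ln(0.1111)/2.920=0.753 → t=3.400; u2·a0=0.8474·2.920=2.474 ≤ a1=2.920 → R1 fires; R=2 P=5 A=18 Q=3
Draw 10: a1=2.190, a2=2.172, a3=0.474, a4=2.330, a0=7.166; τ=−ln(0.3843)/7.166=0.133 → t=3.533 > T=3.49: stop.
At T=3.49: R=2 P=5 A=18 Q=3; the largest is A.

Dominant species at T: A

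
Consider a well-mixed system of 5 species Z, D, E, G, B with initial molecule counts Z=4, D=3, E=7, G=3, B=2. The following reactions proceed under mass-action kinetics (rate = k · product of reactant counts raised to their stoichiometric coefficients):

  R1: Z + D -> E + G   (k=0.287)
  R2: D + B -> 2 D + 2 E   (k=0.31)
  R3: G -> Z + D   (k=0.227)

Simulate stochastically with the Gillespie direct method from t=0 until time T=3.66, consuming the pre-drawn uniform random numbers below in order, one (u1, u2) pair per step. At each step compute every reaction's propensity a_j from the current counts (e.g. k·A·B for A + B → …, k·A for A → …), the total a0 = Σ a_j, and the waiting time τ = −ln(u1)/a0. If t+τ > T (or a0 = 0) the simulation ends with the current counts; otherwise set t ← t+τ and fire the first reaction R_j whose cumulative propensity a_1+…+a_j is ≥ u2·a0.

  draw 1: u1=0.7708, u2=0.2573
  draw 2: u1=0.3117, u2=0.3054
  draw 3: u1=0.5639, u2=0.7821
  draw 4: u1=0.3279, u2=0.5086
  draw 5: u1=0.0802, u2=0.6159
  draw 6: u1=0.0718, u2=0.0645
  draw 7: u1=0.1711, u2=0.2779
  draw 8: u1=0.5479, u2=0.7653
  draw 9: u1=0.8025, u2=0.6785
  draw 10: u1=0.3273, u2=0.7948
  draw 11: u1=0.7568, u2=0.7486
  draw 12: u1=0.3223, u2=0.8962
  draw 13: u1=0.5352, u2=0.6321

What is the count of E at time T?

E at T = 16

t=0.000: Z=4 D=3 E=7 G=3 B=2
Draw 1: a1=3.444, a2=1.860, a3=0.681, a0=5.985; τ=−ln(0.7708)/5.985=0.043 → t=0.043; u2·a0=0.2573·5.985=1.540 ≤ a1=3.444 → R1 fires; Z=3 D=2 E=8 G=4 B=2
Draw 2: a1=1.722, a2=1.240, a3=0.908, a0=3.870; τ=−ln(0.3117)/3.870=0.301 → t=0.345; u2·a0=0.3054·3.870=1.182 ≤ a1=1.722 → R1 fires; Z=2 D=1 E=9 G=5 B=2
Draw 3: a1=0.574, a2=0.620, a3=1.135, a0=2.329; τ=−ln(0.5639)/2.329=0.246 → t=0.591; u2·a0=0.7821·2.329=1.822; a1+a2=1.194 < 1.822 ≤ a1+…+a3=2.329 → R3 fires; Z=3 D=2 E=9 G=4 B=2
Draw 4: a1=1.722, a2=1.240, a3=0.908, a0=3.870; τ=−ln(0.3279)/3.870=0.288 → t=0.879; u2·a0=0.5086·3.870=1.968; a1=1.722 < 1.968 ≤ a1+a2=2.962 → R2 fires; Z=3 D=3 E=11 G=4 B=1
Draw 5: a1=2.583, a2=0.930, a3=0.908, a0=4.421; τ=−ln(0.0802)/4.421=0.571 → t=1.450; u2·a0=0.6159·4.421=2.723; a1=2.583 < 2.723 ≤ a1+a2=3.513 → R2 fires; Z=3 D=4 E=13 G=4 B=0
Draw 6: a1=3.444, a2=0.000, a3=0.908, a0=4.352; τ=−ln(0.0718)/4.352=0.605 → t=2.055; u2·a0=0.0645·4.352=0.281 ≤ a1=3.444 → R1 fires; Z=2 D=3 E=14 G=5 B=0
Draw 7: a1=1.722, a2=0.000, a3=1.135, a0=2.857; τ=−ln(0.1711)/2.857=0.618 → t=2.673; u2·a0=0.2779·2.857=0.794 ≤ a1=1.722 → R1 fires; Z=1 D=2 E=15 G=6 B=0
Draw 8: a1=0.574, a2=0.000, a3=1.362, a0=1.936; τ=−ln(0.5479)/1.936=0.311 → t=2.983; u2·a0=0.7653·1.936=1.482; a1+a2=0.574 < 1.482 ≤ a1+…+a3=1.936 → R3 fires; Z=2 D=3 E=15 G=5 B=0
Draw 9: a1=1.722, a2=0.000, a3=1.135, a0=2.857; τ=−ln(0.8025)/2.857=0.077 → t=3.061; u2·a0=0.6785·2.857=1.938; a1+a2=1.722 < 1.938 ≤ a1+…+a3=2.857 → R3 fires; Z=3 D=4 E=15 G=4 B=0
Draw 10: a1=3.444, a2=0.000, a3=0.908, a0=4.352; τ=−ln(0.3273)/4.352=0.257 → t=3.317; u2·a0=0.7948·4.352=3.459; a1+a2=3.444 < 3.459 ≤ a1+…+a3=4.352 → R3 fires; Z=4 D=5 E=15 G=3 B=0
Draw 11: a1=5.740, a2=0.000, a3=0.681, a0=6.421; τ=−ln(0.7568)/6.421=0.043 → t=3.361; u2·a0=0.7486·6.421=4.807 ≤ a1=5.740 → R1 fires; Z=3 D=4 E=16 G=4 B=0
Draw 12: a1=3.444, a2=0.000, a3=0.908, a0=4.352; τ=−ln(0.3223)/4.352=0.260 → t=3.621; u2·a0=0.8962·4.352=3.900; a1+a2=3.444 < 3.900 ≤ a1+…+a3=4.352 → R3 fires; Z=4 D=5 E=16 G=3 B=0
Draw 13: a1=5.740, a2=0.000, a3=0.681, a0=6.421; τ=−ln(0.5352)/6.421=0.097 → t=3.718 > T=3.66: stop.
Read off E at T=3.66: 16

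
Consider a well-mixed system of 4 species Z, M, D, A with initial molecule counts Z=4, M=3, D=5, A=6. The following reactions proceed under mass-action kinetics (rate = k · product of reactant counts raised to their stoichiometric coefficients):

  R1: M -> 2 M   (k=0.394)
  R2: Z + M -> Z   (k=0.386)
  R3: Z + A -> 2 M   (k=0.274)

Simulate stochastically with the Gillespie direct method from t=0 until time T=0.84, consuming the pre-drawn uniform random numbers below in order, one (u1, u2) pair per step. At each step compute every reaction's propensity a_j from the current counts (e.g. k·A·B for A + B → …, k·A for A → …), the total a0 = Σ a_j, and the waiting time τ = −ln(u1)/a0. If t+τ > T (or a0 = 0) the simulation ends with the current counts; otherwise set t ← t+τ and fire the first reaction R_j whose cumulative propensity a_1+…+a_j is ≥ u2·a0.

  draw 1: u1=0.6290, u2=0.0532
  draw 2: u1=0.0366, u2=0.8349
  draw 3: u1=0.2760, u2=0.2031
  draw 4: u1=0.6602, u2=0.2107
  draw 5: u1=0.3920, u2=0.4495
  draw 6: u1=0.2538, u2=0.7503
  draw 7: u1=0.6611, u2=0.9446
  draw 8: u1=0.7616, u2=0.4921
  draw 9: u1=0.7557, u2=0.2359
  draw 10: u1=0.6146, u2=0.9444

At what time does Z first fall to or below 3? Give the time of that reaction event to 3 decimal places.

Threshold first reached at t = 0.268

t=0.000: Z=4 M=3 D=5 A=6
Draw 1: a1=1.182, a2=4.632, a3=6.576, a0=12.390; τ=−ln(0.6290)/12.390=0.037 → t=0.037; u2·a0=0.0532·12.390=0.659 ≤ a1=1.182 → R1 fires; Z=4 M=4 D=5 A=6
Draw 2: a1=1.576, a2=6.176, a3=6.576, a0=14.328; τ=−ln(0.0366)/14.328=0.231 → t=0.268; u2·a0=0.8349·14.328=11.962; a1+a2=7.752 < 11.962 ≤ a1+…+a3=14.328 → R3 fires; Z=3 M=6 D=5 A=5
Draw 3: a1=2.364, a2=6.948, a3=4.110, a0=13.422; τ=−ln(0.2760)/13.422=0.096 → t=0.364; u2·a0=0.2031·13.422=2.726; a1=2.364 < 2.726 ≤ a1+a2=9.312 → R2 fires; Z=3 M=5 D=5 A=5
Draw 4: a1=1.970, a2=5.790, a3=4.110, a0=11.870; τ=−ln(0.6602)/11.870=0.035 → t=0.399; u2·a0=0.2107·11.870=2.501; a1=1.970 < 2.501 ≤ a1+a2=7.760 → R2 fires; Z=3 M=4 D=5 A=5
Draw 5: a1=1.576, a2=4.632, a3=4.110, a0=10.318; τ=−ln(0.3920)/10.318=0.091 → t=0.490; u2·a0=0.4495·10.318=4.638; a1=1.576 < 4.638 ≤ a1+a2=6.208 → R2 fires; Z=3 M=3 D=5 A=5
Draw 6: a1=1.182, a2=3.474, a3=4.110, a0=8.766; τ=−ln(0.2538)/8.766=0.156 → t=0.646; u2·a0=0.7503·8.766=6.577; a1+a2=4.656 < 6.577 ≤ a1+…+a3=8.766 → R3 fires; Z=2 M=5 D=5 A=4
Draw 7: a1=1.970, a2=3.860, a3=2.192, a0=8.022; τ=−ln(0.6611)/8.022=0.052 → t=0.698; u2·a0=0.9446·8.022=7.578; a1+a2=5.830 < 7.578 ≤ a1+…+a3=8.022 → R3 fires; Z=1 M=7 D=5 A=3
Draw 8: a1=2.758, a2=2.702, a3=0.822, a0=6.282; τ=−ln(0.7616)/6.282=0.043 → t=0.741; u2·a0=0.4921·6.282=3.091; a1=2.758 < 3.091 ≤ a1+a2=5.460 → R2 fires; Z=1 M=6 D=5 A=3
Draw 9: a1=2.364, a2=2.316, a3=0.822, a0=5.502; τ=−ln(0.7557)/5.502=0.051 → t=0.792; u2·a0=0.2359·5.502=1.298 ≤ a1=2.364 → R1 fires; Z=1 M=7 D=5 A=3
Draw 10: a1=2.758, a2=2.702, a3=0.822, a0=6.282; τ=−ln(0.6146)/6.282=0.077 → t=0.870 > T=0.84: stop.
Z first becomes ≤ 3 when it reaches 3 at the event at t=0.268.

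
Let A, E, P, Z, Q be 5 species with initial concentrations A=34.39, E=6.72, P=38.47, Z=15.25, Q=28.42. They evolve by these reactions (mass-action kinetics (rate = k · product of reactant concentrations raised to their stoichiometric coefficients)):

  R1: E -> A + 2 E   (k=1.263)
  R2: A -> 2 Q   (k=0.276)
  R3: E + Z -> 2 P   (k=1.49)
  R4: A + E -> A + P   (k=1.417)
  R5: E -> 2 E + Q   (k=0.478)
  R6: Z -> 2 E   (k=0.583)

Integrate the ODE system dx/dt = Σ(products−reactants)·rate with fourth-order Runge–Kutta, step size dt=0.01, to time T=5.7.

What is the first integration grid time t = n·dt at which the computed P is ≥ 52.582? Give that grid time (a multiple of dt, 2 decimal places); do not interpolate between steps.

RK4 with dt=0.01: 570 steps to T=5.7. Trajectory (selected grid times):
t=0.00: A=34.39 E=6.72 P=38.47 Z=15.25 Q=28.42
t=0.30: A=31.85 E=0.20 P=52.49 Z=10.07 Q=33.99
t=0.31: A=31.76 E=0.20 P=52.64 Z=9.98 Q=34.16
t=0.63: A=29.15 E=0.18 P=56.80 Z=7.57 Q=39.57
t=1.27: A=24.54 E=0.13 P=62.28 Z=4.50 Q=49.08
t=1.90: A=20.71 E=0.10 P=65.46 Z=2.79 Q=56.96
t=2.53: A=17.47 E=0.08 P=67.43 Z=1.77 Q=63.62
t=3.17: A=14.70 E=0.07 P=68.70 Z=1.14 Q=69.31
t=3.80: A=12.39 E=0.05 P=69.51 Z=0.75 Q=74.02
t=4.43: A=10.45 E=0.04 P=70.04 Z=0.49 Q=78.00
t=5.07: A=8.79 E=0.04 P=70.41 Z=0.33 Q=81.40
t=5.70: A=7.41 E=0.03 P=70.66 Z=0.22 Q=84.22
P(0.30)=52.488 < 52.582 but P(0.31)=52.639 ≥ 52.582, so the first grid time is t=0.31.

Threshold first reached at t = 0.31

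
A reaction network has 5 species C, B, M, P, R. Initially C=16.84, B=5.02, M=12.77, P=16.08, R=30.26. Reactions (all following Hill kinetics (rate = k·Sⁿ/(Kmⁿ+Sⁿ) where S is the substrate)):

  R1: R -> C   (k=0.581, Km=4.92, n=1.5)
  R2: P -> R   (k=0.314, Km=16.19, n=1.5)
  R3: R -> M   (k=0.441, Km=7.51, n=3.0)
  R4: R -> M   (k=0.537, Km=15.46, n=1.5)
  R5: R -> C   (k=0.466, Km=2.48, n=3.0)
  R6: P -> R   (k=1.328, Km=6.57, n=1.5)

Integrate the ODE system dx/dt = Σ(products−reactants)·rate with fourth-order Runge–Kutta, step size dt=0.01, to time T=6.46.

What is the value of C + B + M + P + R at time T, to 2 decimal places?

Check how each reaction changes W = C + B + M + P + R (weight of products minus weight of reactants):
R1: R -> C: (1·1) − (1·1) = 1 − 1 = 0
R2: P -> R: (1·1) − (1·1) = 1 − 1 = 0
R3: R -> M: (1·1) − (1·1) = 1 − 1 = 0
R4: R -> M: (1·1) − (1·1) = 1 − 1 = 0
R5: R -> C: (1·1) − (1·1) = 1 − 1 = 0
R6: P -> R: (1·1) − (1·1) = 1 − 1 = 0
Every reaction leaves W unchanged, so W is conserved and no simulation is needed: W(T) = W(0) = 16.84 + 5.02 + 12.77 + 16.08 + 30.26 = 80.97

Value at T = 80.97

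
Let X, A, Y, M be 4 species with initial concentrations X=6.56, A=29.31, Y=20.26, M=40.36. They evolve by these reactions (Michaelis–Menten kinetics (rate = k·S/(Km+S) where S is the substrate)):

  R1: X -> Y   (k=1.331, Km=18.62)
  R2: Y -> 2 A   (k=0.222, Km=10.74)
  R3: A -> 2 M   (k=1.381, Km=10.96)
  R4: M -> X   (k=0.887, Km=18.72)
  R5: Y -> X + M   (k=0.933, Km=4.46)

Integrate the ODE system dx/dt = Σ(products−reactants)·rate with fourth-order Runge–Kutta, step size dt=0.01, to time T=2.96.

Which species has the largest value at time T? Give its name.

RK4 with dt=0.01: 296 steps to T=2.96. Trajectory (selected grid times):
t=0.00: X=6.56 A=29.31 Y=20.26 M=40.36
t=0.33: X=6.90 A=29.07 Y=20.08 M=41.07
t=0.66: X=7.23 A=28.84 Y=19.90 M=41.79
t=0.99: X=7.56 A=28.60 Y=19.72 M=42.49
t=1.32: X=7.88 A=28.37 Y=19.55 M=43.20
t=1.64: X=8.20 A=28.14 Y=19.39 M=43.88
t=1.97: X=8.52 A=27.91 Y=19.23 M=44.58
t=2.30: X=8.83 A=27.68 Y=19.08 M=45.28
t=2.63: X=9.15 A=27.44 Y=18.92 M=45.97
t=2.96: X=9.46 A=27.21 Y=18.77 M=46.66
At T=2.96: X=9.46 A=27.21 Y=18.77 M=46.66; the largest is M.

Dominant species at T: M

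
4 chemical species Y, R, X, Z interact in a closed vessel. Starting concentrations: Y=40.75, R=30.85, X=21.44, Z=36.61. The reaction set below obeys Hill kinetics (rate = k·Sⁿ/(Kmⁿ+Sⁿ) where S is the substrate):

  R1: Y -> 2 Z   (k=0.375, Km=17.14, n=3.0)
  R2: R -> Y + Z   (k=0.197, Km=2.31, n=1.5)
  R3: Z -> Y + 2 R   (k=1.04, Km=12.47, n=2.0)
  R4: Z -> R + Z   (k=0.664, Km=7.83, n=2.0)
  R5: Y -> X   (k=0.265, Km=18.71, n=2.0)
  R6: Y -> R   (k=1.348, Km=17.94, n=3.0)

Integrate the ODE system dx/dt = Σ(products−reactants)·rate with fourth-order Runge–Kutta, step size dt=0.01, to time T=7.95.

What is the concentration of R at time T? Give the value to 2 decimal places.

RK4 with dt=0.01: 795 steps to T=7.95. Trajectory (selected grid times):
t=0.00: Y=40.75 R=30.85 X=21.44 Z=36.61
t=0.88: Y=40.15 R=33.97 X=21.63 Z=36.57
t=1.77: Y=39.55 R=37.12 X=21.83 Z=36.54
t=2.65: Y=38.96 R=40.23 X=22.02 Z=36.50
t=3.53: Y=38.38 R=43.33 X=22.20 Z=36.45
t=4.42: Y=37.80 R=46.47 X=22.39 Z=36.41
t=5.30: Y=37.24 R=49.56 X=22.58 Z=36.37
t=6.18: Y=36.68 R=52.65 X=22.77 Z=36.32
t=7.07: Y=36.12 R=55.77 X=22.95 Z=36.27
t=7.95: Y=35.57 R=58.85 X=23.14 Z=36.22
Read off R at T=7.95: 58.85

R at T = 58.85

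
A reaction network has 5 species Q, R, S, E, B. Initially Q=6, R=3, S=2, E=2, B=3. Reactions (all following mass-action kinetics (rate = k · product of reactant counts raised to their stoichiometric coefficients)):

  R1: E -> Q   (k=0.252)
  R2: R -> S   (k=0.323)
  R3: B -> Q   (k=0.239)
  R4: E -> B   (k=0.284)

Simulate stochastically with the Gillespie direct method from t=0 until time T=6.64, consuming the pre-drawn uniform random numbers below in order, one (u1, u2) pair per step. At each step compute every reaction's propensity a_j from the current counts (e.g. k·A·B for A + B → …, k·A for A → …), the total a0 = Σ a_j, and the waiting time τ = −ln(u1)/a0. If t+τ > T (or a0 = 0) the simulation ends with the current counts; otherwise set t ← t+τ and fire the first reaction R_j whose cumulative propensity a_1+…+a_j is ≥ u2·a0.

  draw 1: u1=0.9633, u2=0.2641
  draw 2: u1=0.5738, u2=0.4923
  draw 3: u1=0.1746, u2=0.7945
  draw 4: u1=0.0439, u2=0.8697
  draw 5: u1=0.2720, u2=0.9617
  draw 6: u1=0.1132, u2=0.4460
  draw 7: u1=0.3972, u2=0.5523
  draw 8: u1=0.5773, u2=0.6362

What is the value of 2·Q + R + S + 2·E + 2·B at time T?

Value at T = 27

Check how each reaction changes W = 2·Q + R + S + 2·E + 2·B (weight of products minus weight of reactants):
R1: E -> Q: (2·1) − (2·1) = 2 − 2 = 0
R2: R -> S: (1·1) − (1·1) = 1 − 1 = 0
R3: B -> Q: (2·1) − (2·1) = 2 − 2 = 0
R4: E -> B: (2·1) − (2·1) = 2 − 2 = 0
Every reaction leaves W unchanged, so W is conserved and no simulation is needed: W(T) = W(0) = 2·6 + 3 + 2 + 2·2 + 2·3 = 27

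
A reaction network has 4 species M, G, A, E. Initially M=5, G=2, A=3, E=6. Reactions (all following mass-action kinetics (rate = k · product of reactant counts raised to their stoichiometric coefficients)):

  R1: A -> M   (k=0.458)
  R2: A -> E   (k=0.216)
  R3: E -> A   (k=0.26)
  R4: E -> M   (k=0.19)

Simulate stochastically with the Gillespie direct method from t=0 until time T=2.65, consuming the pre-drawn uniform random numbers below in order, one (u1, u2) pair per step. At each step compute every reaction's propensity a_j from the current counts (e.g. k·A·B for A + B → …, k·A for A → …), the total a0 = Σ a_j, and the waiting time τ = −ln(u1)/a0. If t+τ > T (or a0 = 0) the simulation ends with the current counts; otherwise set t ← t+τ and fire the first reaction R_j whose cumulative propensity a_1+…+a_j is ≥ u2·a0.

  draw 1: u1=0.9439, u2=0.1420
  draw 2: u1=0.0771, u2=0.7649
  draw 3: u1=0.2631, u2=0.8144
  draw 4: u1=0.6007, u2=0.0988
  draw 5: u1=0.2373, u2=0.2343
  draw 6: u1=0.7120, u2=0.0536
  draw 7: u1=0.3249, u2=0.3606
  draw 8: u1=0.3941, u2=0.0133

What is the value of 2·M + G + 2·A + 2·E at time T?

Value at T = 30

Check how each reaction changes W = 2·M + G + 2·A + 2·E (weight of products minus weight of reactants):
R1: A -> M: (2·1) − (2·1) = 2 − 2 = 0
R2: A -> E: (2·1) − (2·1) = 2 − 2 = 0
R3: E -> A: (2·1) − (2·1) = 2 − 2 = 0
R4: E -> M: (2·1) − (2·1) = 2 − 2 = 0
Every reaction leaves W unchanged, so W is conserved and no simulation is needed: W(T) = W(0) = 2·5 + 2 + 2·3 + 2·6 = 30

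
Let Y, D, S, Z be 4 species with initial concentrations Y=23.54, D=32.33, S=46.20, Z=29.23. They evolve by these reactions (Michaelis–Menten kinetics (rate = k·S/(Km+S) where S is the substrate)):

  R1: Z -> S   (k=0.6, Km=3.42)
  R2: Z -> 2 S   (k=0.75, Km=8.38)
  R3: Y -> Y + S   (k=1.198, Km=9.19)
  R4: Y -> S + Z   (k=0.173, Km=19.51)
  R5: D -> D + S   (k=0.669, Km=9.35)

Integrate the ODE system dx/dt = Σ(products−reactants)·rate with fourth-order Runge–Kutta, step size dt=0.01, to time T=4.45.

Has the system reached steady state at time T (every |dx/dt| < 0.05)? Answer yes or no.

Steady state at T: no

RK4 with dt=0.01: 445 steps to T=4.45. Trajectory (selected grid times):
t=0.00: Y=23.54 D=32.33 S=46.20 Z=29.23
t=0.49: Y=23.49 D=32.33 S=47.76 Z=28.73
t=0.99: Y=23.45 D=32.33 S=49.34 Z=28.22
t=1.48: Y=23.40 D=32.33 S=50.89 Z=27.72
t=1.98: Y=23.35 D=32.33 S=52.47 Z=27.21
t=2.47: Y=23.31 D=32.33 S=54.01 Z=26.72
t=2.97: Y=23.26 D=32.33 S=55.58 Z=26.21
t=3.46: Y=23.21 D=32.33 S=57.12 Z=25.72
t=3.96: Y=23.17 D=32.33 S=58.68 Z=25.22
t=4.45: Y=23.12 D=32.33 S=60.21 Z=24.73
Rates at T: R1=0.5271, R2=0.5602, R3=0.8573, R4=0.0938, R5=0.5189
dx/dt at T (Σ net stoichiometry × rate): Y=-0.0938, D=+0.0000, S=+3.1175, Z=-0.9935
Largest |dx/dt| is |+3.1175| (S) ≥ 0.05 → not steady.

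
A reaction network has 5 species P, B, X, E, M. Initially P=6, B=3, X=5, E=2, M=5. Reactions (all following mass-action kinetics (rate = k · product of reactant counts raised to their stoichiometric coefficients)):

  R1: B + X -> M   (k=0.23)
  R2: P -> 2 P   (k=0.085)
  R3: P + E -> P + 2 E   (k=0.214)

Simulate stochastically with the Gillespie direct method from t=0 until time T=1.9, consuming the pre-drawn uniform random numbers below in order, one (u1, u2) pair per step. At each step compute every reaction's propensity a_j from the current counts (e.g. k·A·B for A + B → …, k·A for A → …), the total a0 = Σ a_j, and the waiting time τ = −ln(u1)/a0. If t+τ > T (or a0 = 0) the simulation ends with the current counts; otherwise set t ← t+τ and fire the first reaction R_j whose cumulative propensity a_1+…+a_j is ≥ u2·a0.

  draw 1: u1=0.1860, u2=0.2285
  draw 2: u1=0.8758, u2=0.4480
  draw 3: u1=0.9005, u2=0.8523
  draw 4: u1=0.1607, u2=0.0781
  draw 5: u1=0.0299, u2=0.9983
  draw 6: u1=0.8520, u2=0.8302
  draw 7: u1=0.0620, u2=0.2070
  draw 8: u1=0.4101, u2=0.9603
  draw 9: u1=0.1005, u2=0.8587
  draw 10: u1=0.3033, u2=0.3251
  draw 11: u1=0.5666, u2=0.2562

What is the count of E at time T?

t=0.000: P=6 B=3 X=5 E=2 M=5
Draw 1: a1=3.450, a2=0.510, a3=2.568, a0=6.528; τ=−ln(0.1860)/6.528=0.258 → t=0.258; u2·a0=0.2285·6.528=1.492 ≤ a1=3.450 → R1 fires; P=6 B=2 X=4 E=2 M=6
Draw 2: a1=1.840, a2=0.510, a3=2.568, a0=4.918; τ=−ln(0.8758)/4.918=0.027 → t=0.285; u2·a0=0.4480·4.918=2.203; a1=1.840 < 2.203 ≤ a1+a2=2.350 → R2 fires; P=7 B=2 X=4 E=2 M=6
Draw 3: a1=1.840, a2=0.595, a3=2.996, a0=5.431; τ=−ln(0.9005)/5.431=0.019 → t=0.304; u2·a0=0.8523·5.431=4.629; a1+a2=2.435 < 4.629 ≤ a1+…+a3=5.431 → R3 fires; P=7 B=2 X=4 E=3 M=6
Draw 4: a1=1.840, a2=0.595, a3=4.494, a0=6.929; τ=−ln(0.1607)/6.929=0.264 → t=0.568; u2·a0=0.0781·6.929=0.541 ≤ a1=1.840 → R1 fires; P=7 B=1 X=3 E=3 M=7
Draw 5: a1=0.690, a2=0.595, a3=4.494, a0=5.779; τ=−ln(0.0299)/5.779=0.607 → t=1.175; u2·a0=0.9983·5.779=5.769; a1+a2=1.285 < 5.769 ≤ a1+…+a3=5.779 → R3 fires; P=7 B=1 X=3 E=4 M=7
Draw 6: a1=0.690, a2=0.595, a3=5.992, a0=7.277; τ=−ln(0.8520)/7.277=0.022 → t=1.197; u2·a0=0.8302·7.277=6.041; a1+a2=1.285 < 6.041 ≤ a1+…+a3=7.277 → R3 fires; P=7 B=1 X=3 E=5 M=7
Draw 7: a1=0.690, a2=0.595, a3=7.490, a0=8.775; τ=−ln(0.0620)/8.775=0.317 → t=1.514; u2·a0=0.2070·8.775=1.816; a1+a2=1.285 < 1.816 ≤ a1+…+a3=8.775 → R3 fires; P=7 B=1 X=3 E=6 M=7
Draw 8: a1=0.690, a2=0.595, a3=8.988, a0=10.273; τ=−ln(0.4101)/10.273=0.087 → t=1.601; u2·a0=0.9603·10.273=9.865; a1+a2=1.285 < 9.865 ≤ a1+…+a3=10.273 → R3 fires; P=7 B=1 X=3 E=7 M=7
Draw 9: a1=0.690, a2=0.595, a3=10.486, a0=11.771; τ=−ln(0.1005)/11.771=0.195 → t=1.796; u2·a0=0.8587·11.771=10.108; a1+a2=1.285 < 10.108 ≤ a1+…+a3=11.771 → R3 fires; P=7 B=1 X=3 E=8 M=7
Draw 10: a1=0.690, a2=0.595, a3=11.984, a0=13.269; τ=−ln(0.3033)/13.269=0.090 → t=1.886; u2·a0=0.3251·13.269=4.314; a1+a2=1.285 < 4.314 ≤ a1+…+a3=13.269 → R3 fires; P=7 B=1 X=3 E=9 M=7
Draw 11: a1=0.690, a2=0.595, a3=13.482, a0=14.767; τ=−ln(0.5666)/14.767=0.038 → t=1.924 > T=1.9: stop.
Read off E at T=1.9: 9

E at T = 9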